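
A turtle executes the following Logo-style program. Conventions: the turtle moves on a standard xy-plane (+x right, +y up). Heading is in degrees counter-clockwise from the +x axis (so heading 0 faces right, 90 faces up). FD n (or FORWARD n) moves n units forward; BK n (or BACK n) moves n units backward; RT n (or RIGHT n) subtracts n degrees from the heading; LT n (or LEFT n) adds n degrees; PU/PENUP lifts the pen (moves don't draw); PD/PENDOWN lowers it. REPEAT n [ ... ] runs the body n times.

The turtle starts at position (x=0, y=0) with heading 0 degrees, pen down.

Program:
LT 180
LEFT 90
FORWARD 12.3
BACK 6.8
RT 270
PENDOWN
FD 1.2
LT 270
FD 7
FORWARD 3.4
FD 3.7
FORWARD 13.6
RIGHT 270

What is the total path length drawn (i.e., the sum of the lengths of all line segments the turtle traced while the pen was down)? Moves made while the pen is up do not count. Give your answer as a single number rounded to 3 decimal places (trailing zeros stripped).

Answer: 48

Derivation:
Executing turtle program step by step:
Start: pos=(0,0), heading=0, pen down
LT 180: heading 0 -> 180
LT 90: heading 180 -> 270
FD 12.3: (0,0) -> (0,-12.3) [heading=270, draw]
BK 6.8: (0,-12.3) -> (0,-5.5) [heading=270, draw]
RT 270: heading 270 -> 0
PD: pen down
FD 1.2: (0,-5.5) -> (1.2,-5.5) [heading=0, draw]
LT 270: heading 0 -> 270
FD 7: (1.2,-5.5) -> (1.2,-12.5) [heading=270, draw]
FD 3.4: (1.2,-12.5) -> (1.2,-15.9) [heading=270, draw]
FD 3.7: (1.2,-15.9) -> (1.2,-19.6) [heading=270, draw]
FD 13.6: (1.2,-19.6) -> (1.2,-33.2) [heading=270, draw]
RT 270: heading 270 -> 0
Final: pos=(1.2,-33.2), heading=0, 7 segment(s) drawn

Segment lengths:
  seg 1: (0,0) -> (0,-12.3), length = 12.3
  seg 2: (0,-12.3) -> (0,-5.5), length = 6.8
  seg 3: (0,-5.5) -> (1.2,-5.5), length = 1.2
  seg 4: (1.2,-5.5) -> (1.2,-12.5), length = 7
  seg 5: (1.2,-12.5) -> (1.2,-15.9), length = 3.4
  seg 6: (1.2,-15.9) -> (1.2,-19.6), length = 3.7
  seg 7: (1.2,-19.6) -> (1.2,-33.2), length = 13.6
Total = 48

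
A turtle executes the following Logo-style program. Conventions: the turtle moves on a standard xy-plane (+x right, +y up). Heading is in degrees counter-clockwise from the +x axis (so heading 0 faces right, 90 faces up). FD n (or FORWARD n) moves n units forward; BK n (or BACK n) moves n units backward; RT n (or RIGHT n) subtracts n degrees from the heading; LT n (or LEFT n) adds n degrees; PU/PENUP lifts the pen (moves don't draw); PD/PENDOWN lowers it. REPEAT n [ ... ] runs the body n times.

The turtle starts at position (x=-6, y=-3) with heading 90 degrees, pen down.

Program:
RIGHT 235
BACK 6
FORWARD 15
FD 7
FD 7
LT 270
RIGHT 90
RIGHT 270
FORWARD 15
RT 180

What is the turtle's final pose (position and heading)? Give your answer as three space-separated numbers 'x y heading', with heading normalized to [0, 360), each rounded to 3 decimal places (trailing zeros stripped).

Executing turtle program step by step:
Start: pos=(-6,-3), heading=90, pen down
RT 235: heading 90 -> 215
BK 6: (-6,-3) -> (-1.085,0.441) [heading=215, draw]
FD 15: (-1.085,0.441) -> (-13.372,-8.162) [heading=215, draw]
FD 7: (-13.372,-8.162) -> (-19.106,-12.177) [heading=215, draw]
FD 7: (-19.106,-12.177) -> (-24.84,-16.192) [heading=215, draw]
LT 270: heading 215 -> 125
RT 90: heading 125 -> 35
RT 270: heading 35 -> 125
FD 15: (-24.84,-16.192) -> (-33.444,-3.905) [heading=125, draw]
RT 180: heading 125 -> 305
Final: pos=(-33.444,-3.905), heading=305, 5 segment(s) drawn

Answer: -33.444 -3.905 305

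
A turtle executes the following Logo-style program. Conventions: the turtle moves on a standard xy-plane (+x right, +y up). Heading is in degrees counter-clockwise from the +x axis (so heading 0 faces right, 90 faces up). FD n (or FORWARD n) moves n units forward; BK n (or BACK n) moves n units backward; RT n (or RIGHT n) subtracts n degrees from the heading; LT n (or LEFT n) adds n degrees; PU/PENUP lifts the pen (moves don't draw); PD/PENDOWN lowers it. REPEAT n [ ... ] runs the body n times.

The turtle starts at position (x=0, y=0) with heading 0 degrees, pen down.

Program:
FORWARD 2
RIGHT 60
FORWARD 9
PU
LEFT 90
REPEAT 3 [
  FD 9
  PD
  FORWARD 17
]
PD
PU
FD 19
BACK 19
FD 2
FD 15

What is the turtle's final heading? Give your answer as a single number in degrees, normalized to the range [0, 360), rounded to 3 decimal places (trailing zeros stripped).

Executing turtle program step by step:
Start: pos=(0,0), heading=0, pen down
FD 2: (0,0) -> (2,0) [heading=0, draw]
RT 60: heading 0 -> 300
FD 9: (2,0) -> (6.5,-7.794) [heading=300, draw]
PU: pen up
LT 90: heading 300 -> 30
REPEAT 3 [
  -- iteration 1/3 --
  FD 9: (6.5,-7.794) -> (14.294,-3.294) [heading=30, move]
  PD: pen down
  FD 17: (14.294,-3.294) -> (29.017,5.206) [heading=30, draw]
  -- iteration 2/3 --
  FD 9: (29.017,5.206) -> (36.811,9.706) [heading=30, draw]
  PD: pen down
  FD 17: (36.811,9.706) -> (51.533,18.206) [heading=30, draw]
  -- iteration 3/3 --
  FD 9: (51.533,18.206) -> (59.328,22.706) [heading=30, draw]
  PD: pen down
  FD 17: (59.328,22.706) -> (74.05,31.206) [heading=30, draw]
]
PD: pen down
PU: pen up
FD 19: (74.05,31.206) -> (90.504,40.706) [heading=30, move]
BK 19: (90.504,40.706) -> (74.05,31.206) [heading=30, move]
FD 2: (74.05,31.206) -> (75.782,32.206) [heading=30, move]
FD 15: (75.782,32.206) -> (88.772,39.706) [heading=30, move]
Final: pos=(88.772,39.706), heading=30, 7 segment(s) drawn

Answer: 30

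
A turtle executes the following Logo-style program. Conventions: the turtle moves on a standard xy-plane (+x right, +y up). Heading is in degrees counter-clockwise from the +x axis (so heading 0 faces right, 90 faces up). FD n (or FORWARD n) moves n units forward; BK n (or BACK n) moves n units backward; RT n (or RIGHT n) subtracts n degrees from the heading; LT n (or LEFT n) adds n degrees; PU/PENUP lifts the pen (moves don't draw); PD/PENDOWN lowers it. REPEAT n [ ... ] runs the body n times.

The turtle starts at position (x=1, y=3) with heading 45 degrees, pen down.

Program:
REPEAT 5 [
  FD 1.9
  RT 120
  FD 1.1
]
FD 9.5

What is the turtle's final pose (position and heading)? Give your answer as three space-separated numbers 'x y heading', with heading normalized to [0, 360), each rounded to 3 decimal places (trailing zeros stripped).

Executing turtle program step by step:
Start: pos=(1,3), heading=45, pen down
REPEAT 5 [
  -- iteration 1/5 --
  FD 1.9: (1,3) -> (2.344,4.344) [heading=45, draw]
  RT 120: heading 45 -> 285
  FD 1.1: (2.344,4.344) -> (2.628,3.281) [heading=285, draw]
  -- iteration 2/5 --
  FD 1.9: (2.628,3.281) -> (3.12,1.446) [heading=285, draw]
  RT 120: heading 285 -> 165
  FD 1.1: (3.12,1.446) -> (2.057,1.73) [heading=165, draw]
  -- iteration 3/5 --
  FD 1.9: (2.057,1.73) -> (0.222,2.222) [heading=165, draw]
  RT 120: heading 165 -> 45
  FD 1.1: (0.222,2.222) -> (1,3) [heading=45, draw]
  -- iteration 4/5 --
  FD 1.9: (1,3) -> (2.344,4.344) [heading=45, draw]
  RT 120: heading 45 -> 285
  FD 1.1: (2.344,4.344) -> (2.628,3.281) [heading=285, draw]
  -- iteration 5/5 --
  FD 1.9: (2.628,3.281) -> (3.12,1.446) [heading=285, draw]
  RT 120: heading 285 -> 165
  FD 1.1: (3.12,1.446) -> (2.057,1.73) [heading=165, draw]
]
FD 9.5: (2.057,1.73) -> (-7.119,4.189) [heading=165, draw]
Final: pos=(-7.119,4.189), heading=165, 11 segment(s) drawn

Answer: -7.119 4.189 165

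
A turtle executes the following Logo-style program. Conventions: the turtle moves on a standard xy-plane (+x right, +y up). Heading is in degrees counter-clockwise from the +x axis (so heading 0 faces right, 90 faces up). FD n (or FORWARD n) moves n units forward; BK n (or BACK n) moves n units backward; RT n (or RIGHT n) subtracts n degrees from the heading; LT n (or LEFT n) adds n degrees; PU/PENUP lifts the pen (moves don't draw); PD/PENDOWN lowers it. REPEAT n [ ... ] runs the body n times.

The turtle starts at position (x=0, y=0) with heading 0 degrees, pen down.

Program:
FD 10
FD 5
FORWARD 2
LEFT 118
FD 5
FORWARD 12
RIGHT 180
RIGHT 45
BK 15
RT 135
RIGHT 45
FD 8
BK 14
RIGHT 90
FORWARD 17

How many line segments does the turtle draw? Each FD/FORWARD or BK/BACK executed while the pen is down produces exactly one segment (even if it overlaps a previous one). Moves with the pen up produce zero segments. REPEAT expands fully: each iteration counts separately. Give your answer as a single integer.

Executing turtle program step by step:
Start: pos=(0,0), heading=0, pen down
FD 10: (0,0) -> (10,0) [heading=0, draw]
FD 5: (10,0) -> (15,0) [heading=0, draw]
FD 2: (15,0) -> (17,0) [heading=0, draw]
LT 118: heading 0 -> 118
FD 5: (17,0) -> (14.653,4.415) [heading=118, draw]
FD 12: (14.653,4.415) -> (9.019,15.01) [heading=118, draw]
RT 180: heading 118 -> 298
RT 45: heading 298 -> 253
BK 15: (9.019,15.01) -> (13.405,29.355) [heading=253, draw]
RT 135: heading 253 -> 118
RT 45: heading 118 -> 73
FD 8: (13.405,29.355) -> (15.744,37.005) [heading=73, draw]
BK 14: (15.744,37.005) -> (11.65,23.617) [heading=73, draw]
RT 90: heading 73 -> 343
FD 17: (11.65,23.617) -> (27.908,18.647) [heading=343, draw]
Final: pos=(27.908,18.647), heading=343, 9 segment(s) drawn
Segments drawn: 9

Answer: 9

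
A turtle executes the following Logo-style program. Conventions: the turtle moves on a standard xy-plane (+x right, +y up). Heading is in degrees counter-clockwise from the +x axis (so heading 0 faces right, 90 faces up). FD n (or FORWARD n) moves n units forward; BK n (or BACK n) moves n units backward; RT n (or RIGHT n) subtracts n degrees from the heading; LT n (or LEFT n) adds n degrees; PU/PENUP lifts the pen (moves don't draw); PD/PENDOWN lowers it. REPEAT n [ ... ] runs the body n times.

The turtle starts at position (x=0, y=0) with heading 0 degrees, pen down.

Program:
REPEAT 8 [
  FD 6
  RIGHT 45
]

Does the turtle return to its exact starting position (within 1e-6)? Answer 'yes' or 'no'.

Executing turtle program step by step:
Start: pos=(0,0), heading=0, pen down
REPEAT 8 [
  -- iteration 1/8 --
  FD 6: (0,0) -> (6,0) [heading=0, draw]
  RT 45: heading 0 -> 315
  -- iteration 2/8 --
  FD 6: (6,0) -> (10.243,-4.243) [heading=315, draw]
  RT 45: heading 315 -> 270
  -- iteration 3/8 --
  FD 6: (10.243,-4.243) -> (10.243,-10.243) [heading=270, draw]
  RT 45: heading 270 -> 225
  -- iteration 4/8 --
  FD 6: (10.243,-10.243) -> (6,-14.485) [heading=225, draw]
  RT 45: heading 225 -> 180
  -- iteration 5/8 --
  FD 6: (6,-14.485) -> (0,-14.485) [heading=180, draw]
  RT 45: heading 180 -> 135
  -- iteration 6/8 --
  FD 6: (0,-14.485) -> (-4.243,-10.243) [heading=135, draw]
  RT 45: heading 135 -> 90
  -- iteration 7/8 --
  FD 6: (-4.243,-10.243) -> (-4.243,-4.243) [heading=90, draw]
  RT 45: heading 90 -> 45
  -- iteration 8/8 --
  FD 6: (-4.243,-4.243) -> (0,0) [heading=45, draw]
  RT 45: heading 45 -> 0
]
Final: pos=(0,0), heading=0, 8 segment(s) drawn

Start position: (0, 0)
Final position: (0, 0)
Distance = 0; < 1e-6 -> CLOSED

Answer: yes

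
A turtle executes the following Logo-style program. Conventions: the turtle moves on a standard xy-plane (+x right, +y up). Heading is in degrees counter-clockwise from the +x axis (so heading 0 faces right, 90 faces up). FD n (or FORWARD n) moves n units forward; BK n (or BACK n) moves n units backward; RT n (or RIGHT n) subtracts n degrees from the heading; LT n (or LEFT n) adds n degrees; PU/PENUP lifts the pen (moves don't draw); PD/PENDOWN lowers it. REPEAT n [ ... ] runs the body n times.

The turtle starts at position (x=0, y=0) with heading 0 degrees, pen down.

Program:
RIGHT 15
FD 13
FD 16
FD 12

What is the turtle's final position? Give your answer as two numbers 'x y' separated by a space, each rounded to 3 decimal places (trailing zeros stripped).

Executing turtle program step by step:
Start: pos=(0,0), heading=0, pen down
RT 15: heading 0 -> 345
FD 13: (0,0) -> (12.557,-3.365) [heading=345, draw]
FD 16: (12.557,-3.365) -> (28.012,-7.506) [heading=345, draw]
FD 12: (28.012,-7.506) -> (39.603,-10.612) [heading=345, draw]
Final: pos=(39.603,-10.612), heading=345, 3 segment(s) drawn

Answer: 39.603 -10.612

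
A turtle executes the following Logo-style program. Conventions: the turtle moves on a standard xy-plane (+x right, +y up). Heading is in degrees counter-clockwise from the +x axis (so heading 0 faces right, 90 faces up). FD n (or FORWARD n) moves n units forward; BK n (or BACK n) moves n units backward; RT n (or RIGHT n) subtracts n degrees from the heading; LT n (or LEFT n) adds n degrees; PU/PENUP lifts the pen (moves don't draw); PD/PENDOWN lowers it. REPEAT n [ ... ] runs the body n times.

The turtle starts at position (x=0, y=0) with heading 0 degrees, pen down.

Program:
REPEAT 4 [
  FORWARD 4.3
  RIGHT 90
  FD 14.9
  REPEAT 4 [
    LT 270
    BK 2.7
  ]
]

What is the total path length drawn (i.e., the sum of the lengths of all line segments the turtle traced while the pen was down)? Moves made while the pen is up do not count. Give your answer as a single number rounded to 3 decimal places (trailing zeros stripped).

Executing turtle program step by step:
Start: pos=(0,0), heading=0, pen down
REPEAT 4 [
  -- iteration 1/4 --
  FD 4.3: (0,0) -> (4.3,0) [heading=0, draw]
  RT 90: heading 0 -> 270
  FD 14.9: (4.3,0) -> (4.3,-14.9) [heading=270, draw]
  REPEAT 4 [
    -- iteration 1/4 --
    LT 270: heading 270 -> 180
    BK 2.7: (4.3,-14.9) -> (7,-14.9) [heading=180, draw]
    -- iteration 2/4 --
    LT 270: heading 180 -> 90
    BK 2.7: (7,-14.9) -> (7,-17.6) [heading=90, draw]
    -- iteration 3/4 --
    LT 270: heading 90 -> 0
    BK 2.7: (7,-17.6) -> (4.3,-17.6) [heading=0, draw]
    -- iteration 4/4 --
    LT 270: heading 0 -> 270
    BK 2.7: (4.3,-17.6) -> (4.3,-14.9) [heading=270, draw]
  ]
  -- iteration 2/4 --
  FD 4.3: (4.3,-14.9) -> (4.3,-19.2) [heading=270, draw]
  RT 90: heading 270 -> 180
  FD 14.9: (4.3,-19.2) -> (-10.6,-19.2) [heading=180, draw]
  REPEAT 4 [
    -- iteration 1/4 --
    LT 270: heading 180 -> 90
    BK 2.7: (-10.6,-19.2) -> (-10.6,-21.9) [heading=90, draw]
    -- iteration 2/4 --
    LT 270: heading 90 -> 0
    BK 2.7: (-10.6,-21.9) -> (-13.3,-21.9) [heading=0, draw]
    -- iteration 3/4 --
    LT 270: heading 0 -> 270
    BK 2.7: (-13.3,-21.9) -> (-13.3,-19.2) [heading=270, draw]
    -- iteration 4/4 --
    LT 270: heading 270 -> 180
    BK 2.7: (-13.3,-19.2) -> (-10.6,-19.2) [heading=180, draw]
  ]
  -- iteration 3/4 --
  FD 4.3: (-10.6,-19.2) -> (-14.9,-19.2) [heading=180, draw]
  RT 90: heading 180 -> 90
  FD 14.9: (-14.9,-19.2) -> (-14.9,-4.3) [heading=90, draw]
  REPEAT 4 [
    -- iteration 1/4 --
    LT 270: heading 90 -> 0
    BK 2.7: (-14.9,-4.3) -> (-17.6,-4.3) [heading=0, draw]
    -- iteration 2/4 --
    LT 270: heading 0 -> 270
    BK 2.7: (-17.6,-4.3) -> (-17.6,-1.6) [heading=270, draw]
    -- iteration 3/4 --
    LT 270: heading 270 -> 180
    BK 2.7: (-17.6,-1.6) -> (-14.9,-1.6) [heading=180, draw]
    -- iteration 4/4 --
    LT 270: heading 180 -> 90
    BK 2.7: (-14.9,-1.6) -> (-14.9,-4.3) [heading=90, draw]
  ]
  -- iteration 4/4 --
  FD 4.3: (-14.9,-4.3) -> (-14.9,0) [heading=90, draw]
  RT 90: heading 90 -> 0
  FD 14.9: (-14.9,0) -> (0,0) [heading=0, draw]
  REPEAT 4 [
    -- iteration 1/4 --
    LT 270: heading 0 -> 270
    BK 2.7: (0,0) -> (0,2.7) [heading=270, draw]
    -- iteration 2/4 --
    LT 270: heading 270 -> 180
    BK 2.7: (0,2.7) -> (2.7,2.7) [heading=180, draw]
    -- iteration 3/4 --
    LT 270: heading 180 -> 90
    BK 2.7: (2.7,2.7) -> (2.7,0) [heading=90, draw]
    -- iteration 4/4 --
    LT 270: heading 90 -> 0
    BK 2.7: (2.7,0) -> (0,0) [heading=0, draw]
  ]
]
Final: pos=(0,0), heading=0, 24 segment(s) drawn

Segment lengths:
  seg 1: (0,0) -> (4.3,0), length = 4.3
  seg 2: (4.3,0) -> (4.3,-14.9), length = 14.9
  seg 3: (4.3,-14.9) -> (7,-14.9), length = 2.7
  seg 4: (7,-14.9) -> (7,-17.6), length = 2.7
  seg 5: (7,-17.6) -> (4.3,-17.6), length = 2.7
  seg 6: (4.3,-17.6) -> (4.3,-14.9), length = 2.7
  seg 7: (4.3,-14.9) -> (4.3,-19.2), length = 4.3
  seg 8: (4.3,-19.2) -> (-10.6,-19.2), length = 14.9
  seg 9: (-10.6,-19.2) -> (-10.6,-21.9), length = 2.7
  seg 10: (-10.6,-21.9) -> (-13.3,-21.9), length = 2.7
  seg 11: (-13.3,-21.9) -> (-13.3,-19.2), length = 2.7
  seg 12: (-13.3,-19.2) -> (-10.6,-19.2), length = 2.7
  seg 13: (-10.6,-19.2) -> (-14.9,-19.2), length = 4.3
  seg 14: (-14.9,-19.2) -> (-14.9,-4.3), length = 14.9
  seg 15: (-14.9,-4.3) -> (-17.6,-4.3), length = 2.7
  seg 16: (-17.6,-4.3) -> (-17.6,-1.6), length = 2.7
  seg 17: (-17.6,-1.6) -> (-14.9,-1.6), length = 2.7
  seg 18: (-14.9,-1.6) -> (-14.9,-4.3), length = 2.7
  seg 19: (-14.9,-4.3) -> (-14.9,0), length = 4.3
  seg 20: (-14.9,0) -> (0,0), length = 14.9
  seg 21: (0,0) -> (0,2.7), length = 2.7
  seg 22: (0,2.7) -> (2.7,2.7), length = 2.7
  seg 23: (2.7,2.7) -> (2.7,0), length = 2.7
  seg 24: (2.7,0) -> (0,0), length = 2.7
Total = 120

Answer: 120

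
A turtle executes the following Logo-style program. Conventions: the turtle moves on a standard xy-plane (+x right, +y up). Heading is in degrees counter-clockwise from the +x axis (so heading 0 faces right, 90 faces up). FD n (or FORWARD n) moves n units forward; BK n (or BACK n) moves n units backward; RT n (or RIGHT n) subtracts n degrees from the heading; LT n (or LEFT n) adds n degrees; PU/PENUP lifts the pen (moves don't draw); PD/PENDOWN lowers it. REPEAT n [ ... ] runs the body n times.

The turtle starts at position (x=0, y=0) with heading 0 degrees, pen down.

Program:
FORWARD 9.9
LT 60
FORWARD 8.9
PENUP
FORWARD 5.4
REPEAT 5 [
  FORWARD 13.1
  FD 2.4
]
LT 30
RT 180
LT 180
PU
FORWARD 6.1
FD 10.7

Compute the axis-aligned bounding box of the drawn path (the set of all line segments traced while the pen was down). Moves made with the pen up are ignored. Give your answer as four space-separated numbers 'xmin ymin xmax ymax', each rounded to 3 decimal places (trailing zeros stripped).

Answer: 0 0 14.35 7.708

Derivation:
Executing turtle program step by step:
Start: pos=(0,0), heading=0, pen down
FD 9.9: (0,0) -> (9.9,0) [heading=0, draw]
LT 60: heading 0 -> 60
FD 8.9: (9.9,0) -> (14.35,7.708) [heading=60, draw]
PU: pen up
FD 5.4: (14.35,7.708) -> (17.05,12.384) [heading=60, move]
REPEAT 5 [
  -- iteration 1/5 --
  FD 13.1: (17.05,12.384) -> (23.6,23.729) [heading=60, move]
  FD 2.4: (23.6,23.729) -> (24.8,25.808) [heading=60, move]
  -- iteration 2/5 --
  FD 13.1: (24.8,25.808) -> (31.35,37.152) [heading=60, move]
  FD 2.4: (31.35,37.152) -> (32.55,39.231) [heading=60, move]
  -- iteration 3/5 --
  FD 13.1: (32.55,39.231) -> (39.1,50.576) [heading=60, move]
  FD 2.4: (39.1,50.576) -> (40.3,52.654) [heading=60, move]
  -- iteration 4/5 --
  FD 13.1: (40.3,52.654) -> (46.85,63.999) [heading=60, move]
  FD 2.4: (46.85,63.999) -> (48.05,66.078) [heading=60, move]
  -- iteration 5/5 --
  FD 13.1: (48.05,66.078) -> (54.6,77.423) [heading=60, move]
  FD 2.4: (54.6,77.423) -> (55.8,79.501) [heading=60, move]
]
LT 30: heading 60 -> 90
RT 180: heading 90 -> 270
LT 180: heading 270 -> 90
PU: pen up
FD 6.1: (55.8,79.501) -> (55.8,85.601) [heading=90, move]
FD 10.7: (55.8,85.601) -> (55.8,96.301) [heading=90, move]
Final: pos=(55.8,96.301), heading=90, 2 segment(s) drawn

Segment endpoints: x in {0, 9.9, 14.35}, y in {0, 7.708}
xmin=0, ymin=0, xmax=14.35, ymax=7.708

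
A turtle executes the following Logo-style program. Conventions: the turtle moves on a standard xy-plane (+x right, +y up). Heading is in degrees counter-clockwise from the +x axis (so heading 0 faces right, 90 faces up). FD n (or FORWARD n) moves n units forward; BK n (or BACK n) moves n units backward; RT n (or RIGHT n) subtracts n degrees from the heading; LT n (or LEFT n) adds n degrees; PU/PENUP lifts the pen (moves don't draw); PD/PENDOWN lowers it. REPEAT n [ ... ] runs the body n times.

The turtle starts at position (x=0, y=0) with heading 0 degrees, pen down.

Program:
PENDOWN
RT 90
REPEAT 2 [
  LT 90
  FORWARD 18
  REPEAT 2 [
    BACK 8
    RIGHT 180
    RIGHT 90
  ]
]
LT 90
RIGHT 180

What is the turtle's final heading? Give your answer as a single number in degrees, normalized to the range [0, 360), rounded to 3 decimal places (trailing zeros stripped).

Executing turtle program step by step:
Start: pos=(0,0), heading=0, pen down
PD: pen down
RT 90: heading 0 -> 270
REPEAT 2 [
  -- iteration 1/2 --
  LT 90: heading 270 -> 0
  FD 18: (0,0) -> (18,0) [heading=0, draw]
  REPEAT 2 [
    -- iteration 1/2 --
    BK 8: (18,0) -> (10,0) [heading=0, draw]
    RT 180: heading 0 -> 180
    RT 90: heading 180 -> 90
    -- iteration 2/2 --
    BK 8: (10,0) -> (10,-8) [heading=90, draw]
    RT 180: heading 90 -> 270
    RT 90: heading 270 -> 180
  ]
  -- iteration 2/2 --
  LT 90: heading 180 -> 270
  FD 18: (10,-8) -> (10,-26) [heading=270, draw]
  REPEAT 2 [
    -- iteration 1/2 --
    BK 8: (10,-26) -> (10,-18) [heading=270, draw]
    RT 180: heading 270 -> 90
    RT 90: heading 90 -> 0
    -- iteration 2/2 --
    BK 8: (10,-18) -> (2,-18) [heading=0, draw]
    RT 180: heading 0 -> 180
    RT 90: heading 180 -> 90
  ]
]
LT 90: heading 90 -> 180
RT 180: heading 180 -> 0
Final: pos=(2,-18), heading=0, 6 segment(s) drawn

Answer: 0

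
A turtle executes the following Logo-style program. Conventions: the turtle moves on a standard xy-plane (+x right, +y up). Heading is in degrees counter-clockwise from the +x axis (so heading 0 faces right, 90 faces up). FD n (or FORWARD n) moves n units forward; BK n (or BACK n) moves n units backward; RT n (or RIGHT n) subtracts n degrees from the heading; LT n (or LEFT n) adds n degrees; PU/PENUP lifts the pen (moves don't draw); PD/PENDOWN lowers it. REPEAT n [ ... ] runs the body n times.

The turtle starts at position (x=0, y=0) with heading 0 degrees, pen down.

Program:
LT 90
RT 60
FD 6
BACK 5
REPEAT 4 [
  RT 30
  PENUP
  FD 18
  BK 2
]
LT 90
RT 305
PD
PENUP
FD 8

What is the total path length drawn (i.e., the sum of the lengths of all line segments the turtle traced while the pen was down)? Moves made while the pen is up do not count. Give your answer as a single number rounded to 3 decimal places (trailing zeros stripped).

Executing turtle program step by step:
Start: pos=(0,0), heading=0, pen down
LT 90: heading 0 -> 90
RT 60: heading 90 -> 30
FD 6: (0,0) -> (5.196,3) [heading=30, draw]
BK 5: (5.196,3) -> (0.866,0.5) [heading=30, draw]
REPEAT 4 [
  -- iteration 1/4 --
  RT 30: heading 30 -> 0
  PU: pen up
  FD 18: (0.866,0.5) -> (18.866,0.5) [heading=0, move]
  BK 2: (18.866,0.5) -> (16.866,0.5) [heading=0, move]
  -- iteration 2/4 --
  RT 30: heading 0 -> 330
  PU: pen up
  FD 18: (16.866,0.5) -> (32.454,-8.5) [heading=330, move]
  BK 2: (32.454,-8.5) -> (30.722,-7.5) [heading=330, move]
  -- iteration 3/4 --
  RT 30: heading 330 -> 300
  PU: pen up
  FD 18: (30.722,-7.5) -> (39.722,-23.088) [heading=300, move]
  BK 2: (39.722,-23.088) -> (38.722,-21.356) [heading=300, move]
  -- iteration 4/4 --
  RT 30: heading 300 -> 270
  PU: pen up
  FD 18: (38.722,-21.356) -> (38.722,-39.356) [heading=270, move]
  BK 2: (38.722,-39.356) -> (38.722,-37.356) [heading=270, move]
]
LT 90: heading 270 -> 0
RT 305: heading 0 -> 55
PD: pen down
PU: pen up
FD 8: (38.722,-37.356) -> (43.311,-30.803) [heading=55, move]
Final: pos=(43.311,-30.803), heading=55, 2 segment(s) drawn

Segment lengths:
  seg 1: (0,0) -> (5.196,3), length = 6
  seg 2: (5.196,3) -> (0.866,0.5), length = 5
Total = 11

Answer: 11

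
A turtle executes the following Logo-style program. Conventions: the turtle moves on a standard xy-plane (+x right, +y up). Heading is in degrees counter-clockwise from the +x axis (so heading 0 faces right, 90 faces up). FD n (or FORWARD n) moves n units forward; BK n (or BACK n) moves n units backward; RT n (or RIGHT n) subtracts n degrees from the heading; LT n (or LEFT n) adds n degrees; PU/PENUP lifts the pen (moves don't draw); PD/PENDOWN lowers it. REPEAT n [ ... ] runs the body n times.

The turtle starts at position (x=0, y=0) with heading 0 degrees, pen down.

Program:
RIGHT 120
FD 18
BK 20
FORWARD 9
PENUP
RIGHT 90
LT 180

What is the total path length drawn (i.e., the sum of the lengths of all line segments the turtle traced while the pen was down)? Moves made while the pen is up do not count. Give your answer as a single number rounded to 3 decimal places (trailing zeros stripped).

Executing turtle program step by step:
Start: pos=(0,0), heading=0, pen down
RT 120: heading 0 -> 240
FD 18: (0,0) -> (-9,-15.588) [heading=240, draw]
BK 20: (-9,-15.588) -> (1,1.732) [heading=240, draw]
FD 9: (1,1.732) -> (-3.5,-6.062) [heading=240, draw]
PU: pen up
RT 90: heading 240 -> 150
LT 180: heading 150 -> 330
Final: pos=(-3.5,-6.062), heading=330, 3 segment(s) drawn

Segment lengths:
  seg 1: (0,0) -> (-9,-15.588), length = 18
  seg 2: (-9,-15.588) -> (1,1.732), length = 20
  seg 3: (1,1.732) -> (-3.5,-6.062), length = 9
Total = 47

Answer: 47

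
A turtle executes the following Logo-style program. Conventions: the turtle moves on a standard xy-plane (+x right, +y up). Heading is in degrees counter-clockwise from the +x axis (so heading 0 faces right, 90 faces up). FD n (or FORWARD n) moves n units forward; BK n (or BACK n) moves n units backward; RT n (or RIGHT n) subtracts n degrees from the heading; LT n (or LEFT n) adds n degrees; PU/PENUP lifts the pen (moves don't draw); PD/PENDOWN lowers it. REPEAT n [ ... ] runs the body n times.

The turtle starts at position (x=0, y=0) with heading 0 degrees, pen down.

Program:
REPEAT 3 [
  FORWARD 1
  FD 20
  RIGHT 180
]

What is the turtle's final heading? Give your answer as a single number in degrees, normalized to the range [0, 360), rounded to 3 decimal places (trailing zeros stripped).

Answer: 180

Derivation:
Executing turtle program step by step:
Start: pos=(0,0), heading=0, pen down
REPEAT 3 [
  -- iteration 1/3 --
  FD 1: (0,0) -> (1,0) [heading=0, draw]
  FD 20: (1,0) -> (21,0) [heading=0, draw]
  RT 180: heading 0 -> 180
  -- iteration 2/3 --
  FD 1: (21,0) -> (20,0) [heading=180, draw]
  FD 20: (20,0) -> (0,0) [heading=180, draw]
  RT 180: heading 180 -> 0
  -- iteration 3/3 --
  FD 1: (0,0) -> (1,0) [heading=0, draw]
  FD 20: (1,0) -> (21,0) [heading=0, draw]
  RT 180: heading 0 -> 180
]
Final: pos=(21,0), heading=180, 6 segment(s) drawn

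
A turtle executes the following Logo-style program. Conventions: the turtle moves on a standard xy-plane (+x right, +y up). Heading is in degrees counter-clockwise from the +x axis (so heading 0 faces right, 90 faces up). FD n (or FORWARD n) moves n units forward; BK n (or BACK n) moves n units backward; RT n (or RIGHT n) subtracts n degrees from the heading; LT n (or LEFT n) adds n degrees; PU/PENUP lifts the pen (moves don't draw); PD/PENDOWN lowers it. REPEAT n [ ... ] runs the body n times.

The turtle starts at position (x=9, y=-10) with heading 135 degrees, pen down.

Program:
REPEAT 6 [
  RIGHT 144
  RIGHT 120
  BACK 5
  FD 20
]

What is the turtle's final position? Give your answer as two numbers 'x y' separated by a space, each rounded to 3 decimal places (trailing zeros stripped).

Executing turtle program step by step:
Start: pos=(9,-10), heading=135, pen down
REPEAT 6 [
  -- iteration 1/6 --
  RT 144: heading 135 -> 351
  RT 120: heading 351 -> 231
  BK 5: (9,-10) -> (12.147,-6.114) [heading=231, draw]
  FD 20: (12.147,-6.114) -> (-0.44,-21.657) [heading=231, draw]
  -- iteration 2/6 --
  RT 144: heading 231 -> 87
  RT 120: heading 87 -> 327
  BK 5: (-0.44,-21.657) -> (-4.633,-18.934) [heading=327, draw]
  FD 20: (-4.633,-18.934) -> (12.14,-29.827) [heading=327, draw]
  -- iteration 3/6 --
  RT 144: heading 327 -> 183
  RT 120: heading 183 -> 63
  BK 5: (12.14,-29.827) -> (9.87,-34.282) [heading=63, draw]
  FD 20: (9.87,-34.282) -> (18.95,-16.462) [heading=63, draw]
  -- iteration 4/6 --
  RT 144: heading 63 -> 279
  RT 120: heading 279 -> 159
  BK 5: (18.95,-16.462) -> (23.618,-18.254) [heading=159, draw]
  FD 20: (23.618,-18.254) -> (4.946,-11.086) [heading=159, draw]
  -- iteration 5/6 --
  RT 144: heading 159 -> 15
  RT 120: heading 15 -> 255
  BK 5: (4.946,-11.086) -> (6.24,-6.257) [heading=255, draw]
  FD 20: (6.24,-6.257) -> (1.064,-25.575) [heading=255, draw]
  -- iteration 6/6 --
  RT 144: heading 255 -> 111
  RT 120: heading 111 -> 351
  BK 5: (1.064,-25.575) -> (-3.874,-24.793) [heading=351, draw]
  FD 20: (-3.874,-24.793) -> (15.879,-27.922) [heading=351, draw]
]
Final: pos=(15.879,-27.922), heading=351, 12 segment(s) drawn

Answer: 15.879 -27.922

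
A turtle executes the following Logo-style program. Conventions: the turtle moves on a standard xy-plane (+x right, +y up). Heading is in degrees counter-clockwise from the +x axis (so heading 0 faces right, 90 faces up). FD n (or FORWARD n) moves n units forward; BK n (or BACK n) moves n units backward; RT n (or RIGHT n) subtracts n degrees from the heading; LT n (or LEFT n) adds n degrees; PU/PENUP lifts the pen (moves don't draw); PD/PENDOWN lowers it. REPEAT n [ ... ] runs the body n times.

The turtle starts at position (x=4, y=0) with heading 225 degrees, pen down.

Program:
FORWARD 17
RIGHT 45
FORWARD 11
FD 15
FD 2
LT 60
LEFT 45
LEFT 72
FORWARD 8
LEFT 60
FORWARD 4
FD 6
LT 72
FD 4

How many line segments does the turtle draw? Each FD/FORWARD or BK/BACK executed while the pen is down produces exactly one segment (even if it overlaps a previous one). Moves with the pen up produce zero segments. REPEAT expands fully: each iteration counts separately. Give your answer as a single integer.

Executing turtle program step by step:
Start: pos=(4,0), heading=225, pen down
FD 17: (4,0) -> (-8.021,-12.021) [heading=225, draw]
RT 45: heading 225 -> 180
FD 11: (-8.021,-12.021) -> (-19.021,-12.021) [heading=180, draw]
FD 15: (-19.021,-12.021) -> (-34.021,-12.021) [heading=180, draw]
FD 2: (-34.021,-12.021) -> (-36.021,-12.021) [heading=180, draw]
LT 60: heading 180 -> 240
LT 45: heading 240 -> 285
LT 72: heading 285 -> 357
FD 8: (-36.021,-12.021) -> (-28.032,-12.44) [heading=357, draw]
LT 60: heading 357 -> 57
FD 4: (-28.032,-12.44) -> (-25.853,-9.085) [heading=57, draw]
FD 6: (-25.853,-9.085) -> (-22.585,-4.053) [heading=57, draw]
LT 72: heading 57 -> 129
FD 4: (-22.585,-4.053) -> (-25.103,-0.944) [heading=129, draw]
Final: pos=(-25.103,-0.944), heading=129, 8 segment(s) drawn
Segments drawn: 8

Answer: 8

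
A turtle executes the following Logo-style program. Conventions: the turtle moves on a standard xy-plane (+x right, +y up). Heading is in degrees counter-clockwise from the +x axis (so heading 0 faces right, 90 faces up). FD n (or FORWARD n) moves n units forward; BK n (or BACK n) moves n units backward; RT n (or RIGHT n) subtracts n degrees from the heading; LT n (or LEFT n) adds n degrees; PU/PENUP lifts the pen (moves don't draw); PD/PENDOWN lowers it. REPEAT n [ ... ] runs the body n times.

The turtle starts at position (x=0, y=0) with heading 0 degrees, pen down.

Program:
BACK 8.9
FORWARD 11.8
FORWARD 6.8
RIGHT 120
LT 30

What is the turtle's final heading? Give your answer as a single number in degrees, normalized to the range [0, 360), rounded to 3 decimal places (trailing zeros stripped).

Executing turtle program step by step:
Start: pos=(0,0), heading=0, pen down
BK 8.9: (0,0) -> (-8.9,0) [heading=0, draw]
FD 11.8: (-8.9,0) -> (2.9,0) [heading=0, draw]
FD 6.8: (2.9,0) -> (9.7,0) [heading=0, draw]
RT 120: heading 0 -> 240
LT 30: heading 240 -> 270
Final: pos=(9.7,0), heading=270, 3 segment(s) drawn

Answer: 270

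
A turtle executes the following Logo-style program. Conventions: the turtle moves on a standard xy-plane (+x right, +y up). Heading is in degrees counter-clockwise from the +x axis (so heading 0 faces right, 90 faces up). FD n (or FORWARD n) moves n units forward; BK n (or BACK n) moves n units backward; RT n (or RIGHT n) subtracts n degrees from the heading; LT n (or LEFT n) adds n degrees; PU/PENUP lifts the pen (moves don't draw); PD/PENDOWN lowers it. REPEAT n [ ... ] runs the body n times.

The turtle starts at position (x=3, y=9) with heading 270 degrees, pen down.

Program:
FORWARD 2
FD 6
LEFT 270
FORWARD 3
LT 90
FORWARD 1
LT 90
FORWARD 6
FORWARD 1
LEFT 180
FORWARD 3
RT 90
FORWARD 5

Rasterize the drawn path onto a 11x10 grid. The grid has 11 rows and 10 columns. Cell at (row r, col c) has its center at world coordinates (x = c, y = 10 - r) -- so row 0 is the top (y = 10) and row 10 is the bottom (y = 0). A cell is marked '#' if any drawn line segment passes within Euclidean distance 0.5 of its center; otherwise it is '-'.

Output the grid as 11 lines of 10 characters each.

Segment 0: (3,9) -> (3,7)
Segment 1: (3,7) -> (3,1)
Segment 2: (3,1) -> (-0,1)
Segment 3: (-0,1) -> (-0,0)
Segment 4: (-0,0) -> (6,-0)
Segment 5: (6,-0) -> (7,-0)
Segment 6: (7,-0) -> (4,-0)
Segment 7: (4,-0) -> (4,5)

Answer: ----------
---#------
---#------
---#------
---#------
---##-----
---##-----
---##-----
---##-----
#####-----
########--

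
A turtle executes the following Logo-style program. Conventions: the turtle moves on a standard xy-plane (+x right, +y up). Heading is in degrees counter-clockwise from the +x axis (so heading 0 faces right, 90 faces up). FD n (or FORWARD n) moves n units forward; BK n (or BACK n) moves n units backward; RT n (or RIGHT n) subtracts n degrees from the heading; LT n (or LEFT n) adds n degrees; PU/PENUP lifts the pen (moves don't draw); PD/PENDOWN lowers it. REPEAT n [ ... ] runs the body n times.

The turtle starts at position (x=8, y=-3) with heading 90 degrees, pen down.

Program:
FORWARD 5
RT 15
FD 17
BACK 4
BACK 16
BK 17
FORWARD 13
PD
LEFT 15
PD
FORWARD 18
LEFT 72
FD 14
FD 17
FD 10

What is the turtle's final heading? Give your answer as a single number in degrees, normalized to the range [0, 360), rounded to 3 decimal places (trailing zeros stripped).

Executing turtle program step by step:
Start: pos=(8,-3), heading=90, pen down
FD 5: (8,-3) -> (8,2) [heading=90, draw]
RT 15: heading 90 -> 75
FD 17: (8,2) -> (12.4,18.421) [heading=75, draw]
BK 4: (12.4,18.421) -> (11.365,14.557) [heading=75, draw]
BK 16: (11.365,14.557) -> (7.224,-0.898) [heading=75, draw]
BK 17: (7.224,-0.898) -> (2.824,-17.319) [heading=75, draw]
FD 13: (2.824,-17.319) -> (6.188,-4.761) [heading=75, draw]
PD: pen down
LT 15: heading 75 -> 90
PD: pen down
FD 18: (6.188,-4.761) -> (6.188,13.239) [heading=90, draw]
LT 72: heading 90 -> 162
FD 14: (6.188,13.239) -> (-7.127,17.565) [heading=162, draw]
FD 17: (-7.127,17.565) -> (-23.294,22.818) [heading=162, draw]
FD 10: (-23.294,22.818) -> (-32.805,25.908) [heading=162, draw]
Final: pos=(-32.805,25.908), heading=162, 10 segment(s) drawn

Answer: 162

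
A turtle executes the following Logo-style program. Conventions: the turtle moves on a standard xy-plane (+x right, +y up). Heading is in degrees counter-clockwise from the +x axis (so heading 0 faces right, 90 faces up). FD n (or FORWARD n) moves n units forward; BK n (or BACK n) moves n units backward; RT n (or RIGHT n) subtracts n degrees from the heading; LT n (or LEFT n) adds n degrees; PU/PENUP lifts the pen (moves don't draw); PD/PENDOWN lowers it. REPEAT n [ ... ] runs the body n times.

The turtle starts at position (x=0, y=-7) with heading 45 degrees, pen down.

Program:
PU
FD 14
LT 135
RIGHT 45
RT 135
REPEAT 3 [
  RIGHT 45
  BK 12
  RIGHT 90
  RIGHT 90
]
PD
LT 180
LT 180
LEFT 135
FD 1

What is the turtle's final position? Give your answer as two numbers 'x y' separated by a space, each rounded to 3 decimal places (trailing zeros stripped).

Executing turtle program step by step:
Start: pos=(0,-7), heading=45, pen down
PU: pen up
FD 14: (0,-7) -> (9.899,2.899) [heading=45, move]
LT 135: heading 45 -> 180
RT 45: heading 180 -> 135
RT 135: heading 135 -> 0
REPEAT 3 [
  -- iteration 1/3 --
  RT 45: heading 0 -> 315
  BK 12: (9.899,2.899) -> (1.414,11.385) [heading=315, move]
  RT 90: heading 315 -> 225
  RT 90: heading 225 -> 135
  -- iteration 2/3 --
  RT 45: heading 135 -> 90
  BK 12: (1.414,11.385) -> (1.414,-0.615) [heading=90, move]
  RT 90: heading 90 -> 0
  RT 90: heading 0 -> 270
  -- iteration 3/3 --
  RT 45: heading 270 -> 225
  BK 12: (1.414,-0.615) -> (9.899,7.87) [heading=225, move]
  RT 90: heading 225 -> 135
  RT 90: heading 135 -> 45
]
PD: pen down
LT 180: heading 45 -> 225
LT 180: heading 225 -> 45
LT 135: heading 45 -> 180
FD 1: (9.899,7.87) -> (8.899,7.87) [heading=180, draw]
Final: pos=(8.899,7.87), heading=180, 1 segment(s) drawn

Answer: 8.899 7.87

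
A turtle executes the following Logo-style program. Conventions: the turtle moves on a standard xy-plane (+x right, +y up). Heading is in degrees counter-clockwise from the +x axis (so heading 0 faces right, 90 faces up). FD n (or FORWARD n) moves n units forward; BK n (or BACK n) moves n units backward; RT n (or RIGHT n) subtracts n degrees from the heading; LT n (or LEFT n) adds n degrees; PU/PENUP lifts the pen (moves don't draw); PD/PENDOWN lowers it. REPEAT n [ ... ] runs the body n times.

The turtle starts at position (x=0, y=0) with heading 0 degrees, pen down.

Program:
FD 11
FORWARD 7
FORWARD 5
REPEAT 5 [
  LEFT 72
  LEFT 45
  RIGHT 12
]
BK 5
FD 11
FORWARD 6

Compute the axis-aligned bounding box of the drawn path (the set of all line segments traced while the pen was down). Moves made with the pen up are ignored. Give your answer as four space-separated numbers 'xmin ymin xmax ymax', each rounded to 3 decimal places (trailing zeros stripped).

Answer: 0 -1.294 27.83 3.106

Derivation:
Executing turtle program step by step:
Start: pos=(0,0), heading=0, pen down
FD 11: (0,0) -> (11,0) [heading=0, draw]
FD 7: (11,0) -> (18,0) [heading=0, draw]
FD 5: (18,0) -> (23,0) [heading=0, draw]
REPEAT 5 [
  -- iteration 1/5 --
  LT 72: heading 0 -> 72
  LT 45: heading 72 -> 117
  RT 12: heading 117 -> 105
  -- iteration 2/5 --
  LT 72: heading 105 -> 177
  LT 45: heading 177 -> 222
  RT 12: heading 222 -> 210
  -- iteration 3/5 --
  LT 72: heading 210 -> 282
  LT 45: heading 282 -> 327
  RT 12: heading 327 -> 315
  -- iteration 4/5 --
  LT 72: heading 315 -> 27
  LT 45: heading 27 -> 72
  RT 12: heading 72 -> 60
  -- iteration 5/5 --
  LT 72: heading 60 -> 132
  LT 45: heading 132 -> 177
  RT 12: heading 177 -> 165
]
BK 5: (23,0) -> (27.83,-1.294) [heading=165, draw]
FD 11: (27.83,-1.294) -> (17.204,1.553) [heading=165, draw]
FD 6: (17.204,1.553) -> (11.409,3.106) [heading=165, draw]
Final: pos=(11.409,3.106), heading=165, 6 segment(s) drawn

Segment endpoints: x in {0, 11, 11.409, 17.204, 18, 23, 27.83}, y in {-1.294, 0, 1.553, 3.106}
xmin=0, ymin=-1.294, xmax=27.83, ymax=3.106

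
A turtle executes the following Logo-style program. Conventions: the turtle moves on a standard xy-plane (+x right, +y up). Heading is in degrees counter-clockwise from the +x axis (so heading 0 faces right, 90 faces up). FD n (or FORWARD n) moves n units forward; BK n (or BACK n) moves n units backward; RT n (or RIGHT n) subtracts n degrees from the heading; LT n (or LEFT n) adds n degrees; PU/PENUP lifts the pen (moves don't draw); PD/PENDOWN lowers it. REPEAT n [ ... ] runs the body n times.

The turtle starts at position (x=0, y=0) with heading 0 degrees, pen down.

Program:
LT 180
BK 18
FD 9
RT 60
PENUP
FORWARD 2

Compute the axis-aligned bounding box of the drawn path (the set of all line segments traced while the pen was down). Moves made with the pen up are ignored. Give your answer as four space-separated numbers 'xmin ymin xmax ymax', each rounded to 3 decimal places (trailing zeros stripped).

Answer: 0 0 18 0

Derivation:
Executing turtle program step by step:
Start: pos=(0,0), heading=0, pen down
LT 180: heading 0 -> 180
BK 18: (0,0) -> (18,0) [heading=180, draw]
FD 9: (18,0) -> (9,0) [heading=180, draw]
RT 60: heading 180 -> 120
PU: pen up
FD 2: (9,0) -> (8,1.732) [heading=120, move]
Final: pos=(8,1.732), heading=120, 2 segment(s) drawn

Segment endpoints: x in {0, 9, 18}, y in {0, 0, 0}
xmin=0, ymin=0, xmax=18, ymax=0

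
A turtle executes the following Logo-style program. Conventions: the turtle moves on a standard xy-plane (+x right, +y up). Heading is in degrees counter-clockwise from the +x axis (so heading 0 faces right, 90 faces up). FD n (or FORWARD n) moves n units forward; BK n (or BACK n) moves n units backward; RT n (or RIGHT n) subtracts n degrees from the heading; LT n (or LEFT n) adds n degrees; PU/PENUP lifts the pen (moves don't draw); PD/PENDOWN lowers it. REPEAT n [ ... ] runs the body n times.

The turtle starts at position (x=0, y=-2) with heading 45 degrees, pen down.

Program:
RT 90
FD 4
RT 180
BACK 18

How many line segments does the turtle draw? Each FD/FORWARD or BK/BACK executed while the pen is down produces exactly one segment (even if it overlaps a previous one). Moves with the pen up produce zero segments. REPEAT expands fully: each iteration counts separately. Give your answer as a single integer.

Answer: 2

Derivation:
Executing turtle program step by step:
Start: pos=(0,-2), heading=45, pen down
RT 90: heading 45 -> 315
FD 4: (0,-2) -> (2.828,-4.828) [heading=315, draw]
RT 180: heading 315 -> 135
BK 18: (2.828,-4.828) -> (15.556,-17.556) [heading=135, draw]
Final: pos=(15.556,-17.556), heading=135, 2 segment(s) drawn
Segments drawn: 2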